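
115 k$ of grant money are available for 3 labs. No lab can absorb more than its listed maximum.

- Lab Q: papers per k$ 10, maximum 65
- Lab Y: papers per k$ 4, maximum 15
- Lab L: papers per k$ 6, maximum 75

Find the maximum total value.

950

Highest papers per k$ first: Lab Q 10 > Lab L 6 > Lab Y 4.
Lab Q: +65 to 65 (cap) → 50 left.
Only 50 left; Lab L takes them to reach 50.
Total = 10×65 + 6×50 = 950.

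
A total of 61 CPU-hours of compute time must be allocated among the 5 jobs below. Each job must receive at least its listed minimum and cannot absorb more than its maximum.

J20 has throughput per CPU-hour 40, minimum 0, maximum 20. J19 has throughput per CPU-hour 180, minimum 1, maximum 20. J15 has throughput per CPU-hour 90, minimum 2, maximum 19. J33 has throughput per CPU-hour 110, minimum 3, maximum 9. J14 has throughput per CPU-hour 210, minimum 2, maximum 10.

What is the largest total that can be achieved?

8520

Meeting every minimum uses 0+1+2+3+2 = 8 CPU-hours, leaving 53.
Highest throughput per CPU-hour first: J14 210 > J19 180 > J33 110 > J15 90 > J20 40.
J14 takes 8 more to reach its cap of 10 → 45 left.
Give J19 19 more to hit its cap of 20 → 26 left.
J33 takes 6 more to reach its cap of 9 → 20 left.
J15: +17 to 19 (cap) → 3 left.
J20 has room for 20 more but only 3 remain, so it gets 3.
Total = 40×3 + 180×20 + 90×19 + 110×9 + 210×10 = 8520.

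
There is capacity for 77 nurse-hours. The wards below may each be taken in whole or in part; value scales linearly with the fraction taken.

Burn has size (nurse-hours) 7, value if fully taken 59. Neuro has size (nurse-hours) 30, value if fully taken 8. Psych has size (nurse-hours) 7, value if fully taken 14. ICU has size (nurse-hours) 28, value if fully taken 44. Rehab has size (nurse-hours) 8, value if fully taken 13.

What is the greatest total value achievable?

137.2

Best value per unit of size first: Burn 59/7≈8.43, Psych 14/7≈2, Rehab 13/8≈1.62, ICU 44/28≈1.57, Neuro 8/30≈0.267.
Burn: take in full, 7 nurse-hours for value 59 ; 70 left.
All 7 nurse-hours of Psych fit (value 14) ; 63 remain.
All 8 nurse-hours of Rehab fit (value 13) ; 55 remain.
ICU: take in full, 28 nurse-hours for value 44 ; 27 left.
Only 27 nurse-hours remain; take 27/30 of Neuro for value 8×27/30 = 7.2.
Total value = 137.2.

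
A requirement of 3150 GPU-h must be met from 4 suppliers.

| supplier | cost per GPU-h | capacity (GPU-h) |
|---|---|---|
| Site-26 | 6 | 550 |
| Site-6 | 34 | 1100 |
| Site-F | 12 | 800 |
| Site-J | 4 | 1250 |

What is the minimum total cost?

36600

Use suppliers in increasing cost order.
Take 1250 from Site-J at 4 ; need 1900 more.
Take 550 from Site-26 at 6 ; need 1350 more.
Site-F at 12: take all 800 GPU-h ; 550 still needed.
Site-6 at 34: take 550 of its 1100 ; requirement met.
Cost = 1250×4 + 550×6 + 800×12 + 550×34 = 36600.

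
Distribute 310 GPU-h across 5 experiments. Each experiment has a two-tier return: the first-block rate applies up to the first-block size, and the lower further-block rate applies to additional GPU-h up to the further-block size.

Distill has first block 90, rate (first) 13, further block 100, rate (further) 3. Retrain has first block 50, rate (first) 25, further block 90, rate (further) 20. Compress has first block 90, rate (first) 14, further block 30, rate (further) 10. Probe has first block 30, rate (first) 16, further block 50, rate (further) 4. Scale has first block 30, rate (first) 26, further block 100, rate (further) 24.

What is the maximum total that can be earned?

6850

Rank every tier by rate: Scale/T1 26 > Retrain/T1 25 > Scale/T2 24 > Retrain/T2 20 > Probe/T1 16 > Compress/T1 14 > Distill/T1 13 > Compress/T2 10 > Probe/T2 4 > Distill/T2 3.
Scale/T1 (26): +30 ; 280 left.
Retrain/T1 (25): +50 ; 230 left.
Scale/T2 (24): +100 ; 130 left.
Retrain/T2 (20): +90 ; 40 left.
Probe/T1 (16): +30 ; 10 left.
10 remain; put them into Compress T1 at 14.
Total = 26×30 + 25×50 + 24×100 + 20×90 + 16×30 + 14×10 = 6850.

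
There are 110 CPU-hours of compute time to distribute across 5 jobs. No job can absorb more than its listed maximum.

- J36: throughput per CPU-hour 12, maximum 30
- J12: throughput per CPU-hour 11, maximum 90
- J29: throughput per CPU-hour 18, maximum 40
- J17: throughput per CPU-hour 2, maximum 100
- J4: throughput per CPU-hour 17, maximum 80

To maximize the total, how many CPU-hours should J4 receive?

Highest throughput per CPU-hour first: J29 18 > J4 17 > J36 12 > J12 11 > J17 2.
J29 takes 40 to reach its cap of 40 — 70 left.
J4 has room for 80 but only 70 remain, so it gets 70.

70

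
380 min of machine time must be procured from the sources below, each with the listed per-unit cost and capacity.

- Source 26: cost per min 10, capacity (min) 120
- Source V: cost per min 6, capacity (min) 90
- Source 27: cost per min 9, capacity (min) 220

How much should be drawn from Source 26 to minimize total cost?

70

Fill from the cheapest source first.
Source V at 6: take all 90 min → 290 still needed.
Source 27 at 9: take all 220 min → 70 still needed.
Take 70 from Source 26 at 10 to finish.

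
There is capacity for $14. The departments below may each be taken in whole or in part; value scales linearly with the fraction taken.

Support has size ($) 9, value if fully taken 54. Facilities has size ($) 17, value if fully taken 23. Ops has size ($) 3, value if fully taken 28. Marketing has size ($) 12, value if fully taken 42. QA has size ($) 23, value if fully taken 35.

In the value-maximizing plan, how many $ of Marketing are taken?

Best value per unit of size first: Ops 28/3≈9.33, Support 54/9≈6, Marketing 42/12≈3.5, QA 35/23≈1.52, Facilities 23/17≈1.35.
Ops: take in full, 3 $ for value 28 — 11 left.
All 9 $ of Support fit (value 54) — 2 remain.
Only 2 $ remain; take 2/12 of Marketing for value 42×2/12 = 7.

2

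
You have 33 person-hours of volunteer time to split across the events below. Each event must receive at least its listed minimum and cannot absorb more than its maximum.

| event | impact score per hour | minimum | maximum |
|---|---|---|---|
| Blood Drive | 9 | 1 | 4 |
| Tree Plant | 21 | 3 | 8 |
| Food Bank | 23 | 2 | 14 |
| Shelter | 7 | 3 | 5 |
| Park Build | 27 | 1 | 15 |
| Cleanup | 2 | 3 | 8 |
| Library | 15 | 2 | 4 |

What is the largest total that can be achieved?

Meeting every minimum uses 1+3+2+3+1+3+2 = 15 person-hours, leaving 18.
Rank by impact score per hour: Park Build 27 > Food Bank 23 > Tree Plant 21 > Library 15 > Blood Drive 9 > Shelter 7 > Cleanup 2.
Give Park Build 14 more to hit its cap of 15 → 4 left.
Only 4 left; Food Bank takes them to reach 6.
Total = 9×1 + 21×3 + 23×6 + 7×3 + 27×15 + 2×3 + 15×2 = 672.

672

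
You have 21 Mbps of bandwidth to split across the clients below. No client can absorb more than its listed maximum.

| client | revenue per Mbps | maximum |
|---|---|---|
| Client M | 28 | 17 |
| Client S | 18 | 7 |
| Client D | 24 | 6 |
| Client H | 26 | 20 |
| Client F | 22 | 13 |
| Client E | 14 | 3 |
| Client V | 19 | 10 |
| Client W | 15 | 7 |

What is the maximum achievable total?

Rank by revenue per Mbps: Client M 28 > Client H 26 > Client D 24 > Client F 22 > Client V 19 > Client S 18 > Client W 15 > Client E 14.
Give Client M 17 to hit its cap of 17 ; 4 left.
Only 4 left; Client H takes them to reach 4.
Total = 28×17 + 26×4 = 580.

580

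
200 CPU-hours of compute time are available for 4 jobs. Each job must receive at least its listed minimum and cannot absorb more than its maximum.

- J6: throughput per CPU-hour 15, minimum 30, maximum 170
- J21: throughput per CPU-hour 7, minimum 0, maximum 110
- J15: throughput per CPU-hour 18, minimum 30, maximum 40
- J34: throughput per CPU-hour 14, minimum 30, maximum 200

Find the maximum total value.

Meeting every minimum uses 30+0+30+30 = 90 CPU-hours, leaving 110.
Highest throughput per CPU-hour first: J15 18 > J6 15 > J34 14 > J21 7.
Give J15 10 more to hit its cap of 40 → 100 left.
J6: +100 (room for 140) → 130. Pool exhausted.
Total = 15×130 + 18×40 + 14×30 = 3090.

3090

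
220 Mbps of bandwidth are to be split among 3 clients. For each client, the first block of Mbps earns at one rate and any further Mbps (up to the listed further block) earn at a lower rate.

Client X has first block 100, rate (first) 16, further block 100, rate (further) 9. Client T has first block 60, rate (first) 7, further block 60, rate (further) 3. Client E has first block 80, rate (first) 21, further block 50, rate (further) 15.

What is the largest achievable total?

Rank every tier by rate: Client E/T1 21 > Client X/T1 16 > Client E/T2 15 > Client X/T2 9 > Client T/T1 7 > Client T/T2 3.
Client E T1 at 21: fill all 80 ; 140 left.
Client X/T1 (16): +100 ; 40 left.
Client E/T2: +40 of 50 at 15; pool empty.
Total = 21×80 + 16×100 + 15×40 = 3880.

3880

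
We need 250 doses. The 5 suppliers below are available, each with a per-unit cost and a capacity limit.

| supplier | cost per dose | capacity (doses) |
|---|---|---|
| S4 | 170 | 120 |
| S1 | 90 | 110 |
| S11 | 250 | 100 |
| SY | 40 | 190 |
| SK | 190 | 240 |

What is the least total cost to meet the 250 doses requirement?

13000

Cheapest first:
Take 190 from SY at 40 — need 60 more.
S1 at 90: take 60 of its 110 — requirement met.
S4, SK, S11: unused.
Cost = 190×40 + 60×90 = 13000.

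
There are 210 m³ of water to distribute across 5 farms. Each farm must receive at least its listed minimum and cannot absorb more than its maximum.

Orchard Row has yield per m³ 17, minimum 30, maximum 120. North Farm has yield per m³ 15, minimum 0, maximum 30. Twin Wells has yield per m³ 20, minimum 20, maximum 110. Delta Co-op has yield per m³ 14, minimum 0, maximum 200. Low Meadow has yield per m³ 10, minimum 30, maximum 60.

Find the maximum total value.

Meeting every minimum uses 30+0+20+0+30 = 80 m³, leaving 130.
Highest yield per m³ first: Twin Wells 20 > Orchard Row 17 > North Farm 15 > Delta Co-op 14 > Low Meadow 10.
Give Twin Wells 90 more to hit its cap of 110 — 40 left.
Only 40 left; Orchard Row takes them to reach 70.
Total = 17×70 + 20×110 + 10×30 = 3690.

3690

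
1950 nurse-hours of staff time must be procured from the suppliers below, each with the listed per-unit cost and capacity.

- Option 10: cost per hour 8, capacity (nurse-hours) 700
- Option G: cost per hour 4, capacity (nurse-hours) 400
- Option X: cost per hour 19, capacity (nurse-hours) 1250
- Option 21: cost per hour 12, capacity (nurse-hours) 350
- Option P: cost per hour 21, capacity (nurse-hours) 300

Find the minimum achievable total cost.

20900

Use suppliers in increasing cost order.
Option G at 4: take all 400 nurse-hours ; 1550 still needed.
Option 10 (8): use full 700 ; 850 nurse-hours to go.
Take 350 from Option 21 at 12 ; need 500 more.
Take 500 from Option X at 19 to finish.
Option P: unused.
Cost = 400×4 + 700×8 + 350×12 + 500×19 = 20900.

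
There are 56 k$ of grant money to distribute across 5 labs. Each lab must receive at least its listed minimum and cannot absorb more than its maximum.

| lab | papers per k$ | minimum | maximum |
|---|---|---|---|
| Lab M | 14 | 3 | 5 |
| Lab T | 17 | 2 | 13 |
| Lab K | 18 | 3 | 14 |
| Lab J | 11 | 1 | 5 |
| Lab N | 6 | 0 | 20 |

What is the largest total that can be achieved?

712

Meeting every minimum uses 3+2+3+1+0 = 9 k$, leaving 47.
Rank by papers per k$: Lab K 18 > Lab T 17 > Lab M 14 > Lab J 11 > Lab N 6.
Lab K: +11 to 14 (cap) → 36 left.
Lab T takes 11 more to reach its cap of 13 → 25 left.
Lab M takes 2 more to reach its cap of 5 → 23 left.
Lab J takes 4 more to reach its cap of 5 → 19 left.
Lab N has room for 20 more but only 19 remain, so it gets 19.
Total = 14×5 + 17×13 + 18×14 + 11×5 + 6×19 = 712.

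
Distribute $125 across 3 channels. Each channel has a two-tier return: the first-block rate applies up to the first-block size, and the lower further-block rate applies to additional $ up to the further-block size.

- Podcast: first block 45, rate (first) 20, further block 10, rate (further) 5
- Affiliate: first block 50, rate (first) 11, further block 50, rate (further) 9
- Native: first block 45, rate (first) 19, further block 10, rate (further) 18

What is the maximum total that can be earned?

Treat each block as its own option and order by rate: Podcast/T1 20 > Native/T1 19 > Native/T2 18 > Affiliate/T1 11 > Affiliate/T2 9 > Podcast/T2 5.
Podcast T1 at 20: fill all 45 ; 80 left.
Native/T1 (19): +45 ; 35 left.
Native/T2 (18): +10 ; 25 left.
25 remain; put them into Affiliate T1 at 11.
Total = 20×45 + 19×45 + 18×10 + 11×25 = 2210.

2210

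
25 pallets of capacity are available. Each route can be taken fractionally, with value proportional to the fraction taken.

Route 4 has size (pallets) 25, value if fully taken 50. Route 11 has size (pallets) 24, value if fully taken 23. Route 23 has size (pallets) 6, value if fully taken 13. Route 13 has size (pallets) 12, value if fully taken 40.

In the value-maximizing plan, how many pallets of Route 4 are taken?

7

Best value per unit of size first: Route 13 40/12≈3.33, Route 23 13/6≈2.17, Route 4 50/25≈2, Route 11 23/24≈0.958.
Route 13: take in full, 12 pallets for value 40 ; 13 left.
All 6 pallets of Route 23 fit (value 13) ; 7 remain.
Fill the last 7 pallets with part of Route 4: 7/25 of it earns 14.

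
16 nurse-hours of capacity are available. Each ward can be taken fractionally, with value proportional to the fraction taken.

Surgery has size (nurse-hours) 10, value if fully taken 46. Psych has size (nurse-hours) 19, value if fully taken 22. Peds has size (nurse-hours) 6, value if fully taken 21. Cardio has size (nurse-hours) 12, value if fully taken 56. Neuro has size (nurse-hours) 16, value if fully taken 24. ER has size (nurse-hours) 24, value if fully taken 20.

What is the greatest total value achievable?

Sort by value density: Cardio 56/12≈4.67, Surgery 46/10≈4.6, Peds 21/6≈3.5, Neuro 24/16≈1.5, Psych 22/19≈1.16, ER 20/24≈0.833.
All 12 nurse-hours of Cardio fit (value 56) → 4 remain.
Only 4 nurse-hours remain; take 4/10 of Surgery for value 46×4/10 = 18.4.
Total value = 74.4.

74.4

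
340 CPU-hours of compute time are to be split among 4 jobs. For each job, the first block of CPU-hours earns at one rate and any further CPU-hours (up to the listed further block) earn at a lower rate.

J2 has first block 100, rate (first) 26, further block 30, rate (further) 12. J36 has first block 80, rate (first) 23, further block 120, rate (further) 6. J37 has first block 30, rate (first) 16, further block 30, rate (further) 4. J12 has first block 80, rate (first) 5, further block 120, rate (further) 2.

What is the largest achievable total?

5880

Order all 8 blocks by rate: J2/T1 26 > J36/T1 23 > J37/T1 16 > J2/T2 12 > J36/T2 6 > J12/T1 5 > J37/T2 4 > J12/T2 2.
J2 T1 at 26: fill all 100 ; 240 left.
J36/T1 (23): +80 ; 160 left.
J37/T1 (16): +30 ; 130 left.
J2/T2 (12): +30 ; 100 left.
J36 T2 at 6: only 100 left, fill 100.
Total = 26×100 + 23×80 + 16×30 + 12×30 + 6×100 = 5880.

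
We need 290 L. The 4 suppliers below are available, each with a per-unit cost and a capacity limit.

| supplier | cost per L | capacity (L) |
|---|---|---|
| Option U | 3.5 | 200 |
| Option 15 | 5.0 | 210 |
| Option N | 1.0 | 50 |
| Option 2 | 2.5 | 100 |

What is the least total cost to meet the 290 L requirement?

Use suppliers in increasing cost order.
Option N at 1.0: take all 50 L — 240 still needed.
Option 2 (2.5): use full 100 — 140 L to go.
Option U (3.5): take the remaining 140 — done.
Option 15: unused.
Cost = 50×1.0 + 100×2.5 + 140×3.5 = 790.

790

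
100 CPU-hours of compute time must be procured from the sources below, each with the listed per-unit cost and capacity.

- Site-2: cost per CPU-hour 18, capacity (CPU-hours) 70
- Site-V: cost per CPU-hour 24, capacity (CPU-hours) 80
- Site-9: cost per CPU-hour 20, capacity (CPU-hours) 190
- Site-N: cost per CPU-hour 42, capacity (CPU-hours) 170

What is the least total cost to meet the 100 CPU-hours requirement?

Fill from the cheapest source first.
Site-2 at 18: take all 70 CPU-hours — 30 still needed.
Site-9 at 20: take 30 of its 190 — requirement met.
Site-V, Site-N: unused.
Cost = 70×18 + 30×20 = 1860.

1860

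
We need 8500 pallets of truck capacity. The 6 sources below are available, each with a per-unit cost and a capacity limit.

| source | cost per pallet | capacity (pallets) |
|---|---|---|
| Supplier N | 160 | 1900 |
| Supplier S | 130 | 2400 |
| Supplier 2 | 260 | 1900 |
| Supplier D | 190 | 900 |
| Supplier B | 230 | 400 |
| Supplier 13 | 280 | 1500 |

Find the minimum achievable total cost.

1653000

Fill from the cheapest source first.
Supplier S at 130: take all 2400 pallets ; 6100 still needed.
Supplier N at 160: take all 1900 pallets ; 4200 still needed.
Supplier D at 190: take all 900 pallets ; 3300 still needed.
Take 400 from Supplier B at 230 ; need 2900 more.
Supplier 2 (260): use full 1900 ; 1000 pallets to go.
Supplier 13 (280): take the remaining 1000 ; done.
Cost = 2400×130 + 1900×160 + 900×190 + 400×230 + 1900×260 + 1000×280 = 1653000.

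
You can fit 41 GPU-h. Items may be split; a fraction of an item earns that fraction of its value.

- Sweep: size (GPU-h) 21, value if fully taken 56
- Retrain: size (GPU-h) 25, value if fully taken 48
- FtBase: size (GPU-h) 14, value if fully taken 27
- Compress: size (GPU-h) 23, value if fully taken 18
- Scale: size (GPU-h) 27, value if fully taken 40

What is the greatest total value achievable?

94.52

Rank by value-to-size ratio: Sweep 56/21≈2.67, FtBase 27/14≈1.93, Retrain 48/25≈1.92, Scale 40/27≈1.48, Compress 18/23≈0.783.
Sweep: take in full, 21 GPU-h for value 56 → 20 left.
Take all of FtBase (14 GPU-h, value 27) → 6 GPU-h left.
Only 6 GPU-h remain; take 6/25 of Retrain for value 48×6/25 = 11.52.
Total value = 94.52.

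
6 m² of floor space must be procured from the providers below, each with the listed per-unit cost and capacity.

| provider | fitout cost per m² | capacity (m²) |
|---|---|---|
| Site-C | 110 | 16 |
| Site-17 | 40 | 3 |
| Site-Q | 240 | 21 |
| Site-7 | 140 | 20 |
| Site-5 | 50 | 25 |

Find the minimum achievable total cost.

270

Fill from the cheapest provider first.
Take 3 from Site-17 at 40 ; need 3 more.
Site-5 at 50: take 3 of its 25 ; requirement met.
Site-C, Site-7, Site-Q: unused.
Cost = 3×40 + 3×50 = 270.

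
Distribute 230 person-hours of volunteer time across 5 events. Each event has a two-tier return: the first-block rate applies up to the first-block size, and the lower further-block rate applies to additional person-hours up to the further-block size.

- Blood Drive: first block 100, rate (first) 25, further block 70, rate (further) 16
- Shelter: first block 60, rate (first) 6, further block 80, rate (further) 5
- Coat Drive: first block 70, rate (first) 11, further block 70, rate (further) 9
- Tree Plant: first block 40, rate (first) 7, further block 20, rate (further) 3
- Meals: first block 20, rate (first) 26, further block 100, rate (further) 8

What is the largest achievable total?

4580

Rank every tier by rate: Meals/first 26 > Blood Drive/first 25 > Blood Drive/second 16 > Coat Drive/first 11 > Coat Drive/second 9 > Meals/second 8 > Tree Plant/first 7 > Shelter/first 6 > Shelter/second 5 > Tree Plant/second 3.
Meals first at 26: fill all 20 ; 210 left.
Fill Blood Drive first block (100 at 25) ; 110 left.
Blood Drive/second (16): +70 ; 40 left.
40 remain; put them into Coat Drive first at 11.
Total = 26×20 + 25×100 + 16×70 + 11×40 = 4580.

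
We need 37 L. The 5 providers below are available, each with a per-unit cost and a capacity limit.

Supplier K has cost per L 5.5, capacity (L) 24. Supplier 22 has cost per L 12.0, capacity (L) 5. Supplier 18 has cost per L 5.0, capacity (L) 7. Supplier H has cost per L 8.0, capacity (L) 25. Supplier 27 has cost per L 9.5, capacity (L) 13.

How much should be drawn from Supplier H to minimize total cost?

Use providers in increasing cost order.
Take 7 from Supplier 18 at 5.0 → need 30 more.
Supplier K at 5.5: take all 24 L → 6 still needed.
Supplier H at 8.0: take 6 of its 25 → requirement met.
Supplier 27, Supplier 22: unused.

6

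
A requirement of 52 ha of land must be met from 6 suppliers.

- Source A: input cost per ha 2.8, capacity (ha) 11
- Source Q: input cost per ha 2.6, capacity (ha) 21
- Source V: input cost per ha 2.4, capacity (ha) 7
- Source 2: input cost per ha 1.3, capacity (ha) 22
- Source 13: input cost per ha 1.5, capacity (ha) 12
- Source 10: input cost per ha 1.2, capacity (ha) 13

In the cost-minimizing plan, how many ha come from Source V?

Cheapest first:
Take 13 from Source 10 at 1.2 ; need 39 more.
Source 2 at 1.3: take all 22 ha ; 17 still needed.
Source 13 at 1.5: take all 12 ha ; 5 still needed.
Source V at 2.4: take 5 of its 7 ; requirement met.
Source Q, Source A: unused.

5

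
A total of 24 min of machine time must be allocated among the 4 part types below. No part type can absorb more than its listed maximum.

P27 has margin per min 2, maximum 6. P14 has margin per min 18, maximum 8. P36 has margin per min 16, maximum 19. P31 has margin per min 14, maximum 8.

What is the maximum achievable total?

Order the part types by margin per min: P14 18 > P36 16 > P31 14 > P27 2.
P14 takes 8 to reach its cap of 8 — 16 left.
P36: +16 (room for 19) → 16. Pool exhausted.
Total = 18×8 + 16×16 = 400.

400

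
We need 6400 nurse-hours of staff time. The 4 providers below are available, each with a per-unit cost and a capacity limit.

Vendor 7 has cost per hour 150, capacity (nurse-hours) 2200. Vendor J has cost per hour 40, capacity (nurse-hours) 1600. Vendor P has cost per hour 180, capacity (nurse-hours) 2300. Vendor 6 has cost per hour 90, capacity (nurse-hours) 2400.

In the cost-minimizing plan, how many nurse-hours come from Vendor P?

200

Use providers in increasing cost order.
Take 1600 from Vendor J at 40 → need 4800 more.
Vendor 6 (90): use full 2400 → 2400 nurse-hours to go.
Vendor 7 (150): use full 2200 → 200 nurse-hours to go.
Vendor P at 180: take 200 of its 2300 → requirement met.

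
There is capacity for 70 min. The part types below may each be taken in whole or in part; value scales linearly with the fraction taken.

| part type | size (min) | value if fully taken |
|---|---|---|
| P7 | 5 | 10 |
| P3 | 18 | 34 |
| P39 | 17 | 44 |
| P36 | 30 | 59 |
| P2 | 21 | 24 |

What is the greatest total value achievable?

Best value per unit of size first: P39 44/17≈2.59, P7 10/5≈2, P36 59/30≈1.97, P3 34/18≈1.89, P2 24/21≈1.14.
Take all of P39 (17 min, value 44) — 53 min left.
P7: take in full, 5 min for value 10 — 48 left.
All 30 min of P36 fit (value 59) — 18 remain.
P3: take in full, 18 min for value 34 — 0 left.
Total value = 147.

147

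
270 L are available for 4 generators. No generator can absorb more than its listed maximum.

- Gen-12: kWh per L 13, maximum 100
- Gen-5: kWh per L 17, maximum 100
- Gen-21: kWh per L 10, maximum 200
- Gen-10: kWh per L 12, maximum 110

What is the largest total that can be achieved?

3840

Rank by kWh per L: Gen-5 17 > Gen-12 13 > Gen-10 12 > Gen-21 10.
Gen-5 takes 100 to reach its cap of 100 → 170 left.
Give Gen-12 100 to hit its cap of 100 → 70 left.
Gen-10: +70 (room for 110) → 70. Pool exhausted.
Total = 13×100 + 17×100 + 12×70 = 3840.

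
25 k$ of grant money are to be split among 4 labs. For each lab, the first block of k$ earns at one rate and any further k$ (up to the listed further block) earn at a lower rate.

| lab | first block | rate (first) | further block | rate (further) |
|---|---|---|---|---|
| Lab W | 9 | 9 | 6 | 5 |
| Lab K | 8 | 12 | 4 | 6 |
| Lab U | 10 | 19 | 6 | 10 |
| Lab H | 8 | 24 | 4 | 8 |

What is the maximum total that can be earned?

466

Treat each block as its own option and order by rate: Lab H/T1 24 > Lab U/T1 19 > Lab K/T1 12 > Lab U/T2 10 > Lab W/T1 9 > Lab H/T2 8 > Lab K/T2 6 > Lab W/T2 5.
Fill Lab H T1 block (8 at 24) — 17 left.
Lab U/T1 (19): +10 — 7 left.
Lab K/T1: +7 of 8 at 12; pool empty.
Total = 24×8 + 19×10 + 12×7 = 466.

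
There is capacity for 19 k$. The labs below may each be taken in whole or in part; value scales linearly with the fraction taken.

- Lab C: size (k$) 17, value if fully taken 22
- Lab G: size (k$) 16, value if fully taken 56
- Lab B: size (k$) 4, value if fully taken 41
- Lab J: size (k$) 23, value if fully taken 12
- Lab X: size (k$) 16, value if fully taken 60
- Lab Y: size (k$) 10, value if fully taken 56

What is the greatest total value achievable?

115.75

Sort by value density: Lab B 41/4≈10.2, Lab Y 56/10≈5.6, Lab X 60/16≈3.75, Lab G 56/16≈3.5, Lab C 22/17≈1.29, Lab J 12/23≈0.522.
All 4 k$ of Lab B fit (value 41) — 15 remain.
Lab Y: take in full, 10 k$ for value 56 — 5 left.
Fill the last 5 k$ with part of Lab X: 5/16 of it earns 18.75.
Total value = 115.75.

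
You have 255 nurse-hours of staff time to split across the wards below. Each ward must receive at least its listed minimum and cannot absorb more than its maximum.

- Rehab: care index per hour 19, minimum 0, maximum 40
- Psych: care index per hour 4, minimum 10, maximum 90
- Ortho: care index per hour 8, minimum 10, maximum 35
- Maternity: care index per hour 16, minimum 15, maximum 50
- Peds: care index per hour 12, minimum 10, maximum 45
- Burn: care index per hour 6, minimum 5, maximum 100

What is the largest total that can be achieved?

Meeting every minimum uses 0+10+10+15+10+5 = 50 nurse-hours, leaving 205.
Rank by care index per hour: Rehab 19 > Maternity 16 > Peds 12 > Ortho 8 > Burn 6 > Psych 4.
Rehab takes 40 more to reach its cap of 40 → 165 left.
Maternity: +35 to 50 (cap) → 130 left.
Peds: +35 to 45 (cap) → 95 left.
Give Ortho 25 more to hit its cap of 35 → 70 left.
Burn has room for 95 more but only 70 remain, so it gets 75.
Total = 19×40 + 4×10 + 8×35 + 16×50 + 12×45 + 6×75 = 2870.

2870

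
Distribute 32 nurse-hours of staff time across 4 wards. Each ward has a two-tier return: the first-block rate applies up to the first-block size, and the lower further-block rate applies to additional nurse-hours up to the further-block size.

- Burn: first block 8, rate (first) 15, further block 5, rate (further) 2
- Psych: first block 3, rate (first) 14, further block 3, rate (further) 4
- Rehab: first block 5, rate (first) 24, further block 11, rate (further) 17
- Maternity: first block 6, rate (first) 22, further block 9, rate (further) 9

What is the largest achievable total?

587

Order all 8 blocks by rate: Rehab/tier1 24 > Maternity/tier1 22 > Rehab/tier2 17 > Burn/tier1 15 > Psych/tier1 14 > Maternity/tier2 9 > Psych/tier2 4 > Burn/tier2 2.
Fill Rehab tier1 block (5 at 24) ; 27 left.
Maternity/tier1 (22): +6 ; 21 left.
Rehab/tier2 (17): +11 ; 10 left.
Burn/tier1 (15): +8 ; 2 left.
Psych tier1 at 14: only 2 left, fill 2.
Total = 24×5 + 22×6 + 17×11 + 15×8 + 14×2 = 587.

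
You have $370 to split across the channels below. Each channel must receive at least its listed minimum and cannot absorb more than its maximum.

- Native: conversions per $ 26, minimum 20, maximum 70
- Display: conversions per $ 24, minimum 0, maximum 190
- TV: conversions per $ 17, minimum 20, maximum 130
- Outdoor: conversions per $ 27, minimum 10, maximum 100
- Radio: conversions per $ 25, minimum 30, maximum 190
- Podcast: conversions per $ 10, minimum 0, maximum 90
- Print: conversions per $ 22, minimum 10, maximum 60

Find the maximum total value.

Meeting every minimum uses 20+0+20+10+30+0+10 = 90 $, leaving 280.
Highest conversions per $ first: Outdoor 27 > Native 26 > Radio 25 > Display 24 > Print 22 > TV 17 > Podcast 10.
Outdoor takes 90 more to reach its cap of 100 ; 190 left.
Native takes 50 more to reach its cap of 70 ; 140 left.
Only 140 left; Radio takes them to reach 170.
Total = 26×70 + 17×20 + 27×100 + 25×170 + 22×10 = 9330.

9330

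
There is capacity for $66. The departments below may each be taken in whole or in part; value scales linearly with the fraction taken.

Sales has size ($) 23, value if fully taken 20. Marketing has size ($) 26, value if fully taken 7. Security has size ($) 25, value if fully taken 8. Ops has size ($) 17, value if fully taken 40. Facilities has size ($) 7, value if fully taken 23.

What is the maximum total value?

Best value per unit of size first: Facilities 23/7≈3.29, Ops 40/17≈2.35, Sales 20/23≈0.87, Security 8/25≈0.32, Marketing 7/26≈0.269.
Take all of Facilities (7 $, value 23) → 59 $ left.
Take all of Ops (17 $, value 40) → 42 $ left.
Sales: take in full, 23 $ for value 20 → 19 left.
19 $ left: a 19/25 share of Security gives 8×19/25 = 6.08.
Total value = 89.08.

89.08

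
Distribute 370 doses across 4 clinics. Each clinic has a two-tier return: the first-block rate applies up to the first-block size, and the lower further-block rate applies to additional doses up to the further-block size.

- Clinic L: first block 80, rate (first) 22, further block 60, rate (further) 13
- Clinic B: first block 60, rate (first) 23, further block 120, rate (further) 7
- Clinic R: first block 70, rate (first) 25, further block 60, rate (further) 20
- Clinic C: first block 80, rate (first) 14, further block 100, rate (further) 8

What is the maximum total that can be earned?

7470

Order all 8 blocks by rate: Clinic R/tier1 25 > Clinic B/tier1 23 > Clinic L/tier1 22 > Clinic R/tier2 20 > Clinic C/tier1 14 > Clinic L/tier2 13 > Clinic C/tier2 8 > Clinic B/tier2 7.
Clinic R/tier1 (25): +70 ; 300 left.
Fill Clinic B tier1 block (60 at 23) ; 240 left.
Clinic L tier1 at 22: fill all 80 ; 160 left.
Clinic R tier2 at 20: fill all 60 ; 100 left.
Clinic C/tier1 (14): +80 ; 20 left.
Clinic L tier2 at 13: only 20 left, fill 20.
Total = 25×70 + 23×60 + 22×80 + 20×60 + 14×80 + 13×20 = 7470.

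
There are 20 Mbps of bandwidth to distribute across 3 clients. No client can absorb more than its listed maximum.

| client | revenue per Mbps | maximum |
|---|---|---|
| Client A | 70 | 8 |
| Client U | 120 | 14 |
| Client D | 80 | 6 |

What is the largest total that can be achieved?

Highest revenue per Mbps first: Client U 120 > Client D 80 > Client A 70.
Client U: +14 to 14 (cap) → 6 left.
Client D takes 6 to reach its cap of 6 → 0 left.
Total = 120×14 + 80×6 = 2160.

2160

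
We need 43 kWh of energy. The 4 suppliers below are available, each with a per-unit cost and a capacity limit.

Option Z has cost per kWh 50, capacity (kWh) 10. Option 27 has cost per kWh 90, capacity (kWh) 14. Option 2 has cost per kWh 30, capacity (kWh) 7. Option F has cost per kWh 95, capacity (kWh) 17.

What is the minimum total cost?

Fill from the cheapest supplier first.
Option 2 at 30: take all 7 kWh ; 36 still needed.
Take 10 from Option Z at 50 ; need 26 more.
Option 27 at 90: take all 14 kWh ; 12 still needed.
Take 12 from Option F at 95 to finish.
Cost = 7×30 + 10×50 + 14×90 + 12×95 = 3110.

3110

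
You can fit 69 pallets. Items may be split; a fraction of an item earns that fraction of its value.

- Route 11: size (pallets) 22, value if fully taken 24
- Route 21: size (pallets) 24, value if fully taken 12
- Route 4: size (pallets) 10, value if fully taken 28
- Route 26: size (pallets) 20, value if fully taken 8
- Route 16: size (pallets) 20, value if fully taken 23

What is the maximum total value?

83.5

Best value per unit of size first: Route 4 28/10≈2.8, Route 16 23/20≈1.15, Route 11 24/22≈1.09, Route 21 12/24≈0.5, Route 26 8/20≈0.4.
Take all of Route 4 (10 pallets, value 28) — 59 pallets left.
All 20 pallets of Route 16 fit (value 23) — 39 remain.
Route 11: take in full, 22 pallets for value 24 — 17 left.
Only 17 pallets remain; take 17/24 of Route 21 for value 12×17/24 = 8.5.
Total value = 83.5.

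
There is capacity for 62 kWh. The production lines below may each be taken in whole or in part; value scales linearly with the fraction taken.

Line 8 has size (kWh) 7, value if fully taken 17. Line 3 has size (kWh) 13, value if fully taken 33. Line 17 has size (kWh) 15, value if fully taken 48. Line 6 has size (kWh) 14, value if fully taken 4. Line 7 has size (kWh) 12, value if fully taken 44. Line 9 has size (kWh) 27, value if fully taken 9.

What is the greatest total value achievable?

Rank by value-to-size ratio: Line 7 44/12≈3.67, Line 17 48/15≈3.2, Line 3 33/13≈2.54, Line 8 17/7≈2.43, Line 9 9/27≈0.333, Line 6 4/14≈0.286.
Take all of Line 7 (12 kWh, value 44) ; 50 kWh left.
All 15 kWh of Line 17 fit (value 48) ; 35 remain.
Take all of Line 3 (13 kWh, value 33) ; 22 kWh left.
All 7 kWh of Line 8 fit (value 17) ; 15 remain.
Fill the last 15 kWh with part of Line 9: 15/27 of it earns 5.
Total value = 147.

147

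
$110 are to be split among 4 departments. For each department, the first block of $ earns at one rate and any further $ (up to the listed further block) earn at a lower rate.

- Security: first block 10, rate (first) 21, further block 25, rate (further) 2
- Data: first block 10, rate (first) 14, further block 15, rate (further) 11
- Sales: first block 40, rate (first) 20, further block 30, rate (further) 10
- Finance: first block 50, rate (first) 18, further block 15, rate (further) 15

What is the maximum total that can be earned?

Order all 8 blocks by rate: Security/tier1 21 > Sales/tier1 20 > Finance/tier1 18 > Finance/tier2 15 > Data/tier1 14 > Data/tier2 11 > Sales/tier2 10 > Security/tier2 2.
Security tier1 at 21: fill all 10 ; 100 left.
Sales/tier1 (20): +40 ; 60 left.
Fill Finance tier1 block (50 at 18) ; 10 left.
Finance/tier2: +10 of 15 at 15; pool empty.
Total = 21×10 + 20×40 + 18×50 + 15×10 = 2060.

2060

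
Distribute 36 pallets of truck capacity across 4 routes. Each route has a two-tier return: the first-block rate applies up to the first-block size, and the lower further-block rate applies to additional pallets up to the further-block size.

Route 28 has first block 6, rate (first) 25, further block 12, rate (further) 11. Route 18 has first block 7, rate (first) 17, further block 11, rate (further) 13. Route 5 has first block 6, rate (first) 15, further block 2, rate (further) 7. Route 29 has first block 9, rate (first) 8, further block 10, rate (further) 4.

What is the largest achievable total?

568

Rank every tier by rate: Route 28/first 25 > Route 18/first 17 > Route 5/first 15 > Route 18/second 13 > Route 28/second 11 > Route 29/first 8 > Route 5/second 7 > Route 29/second 4.
Route 28/first (25): +6 — 30 left.
Fill Route 18 first block (7 at 17) — 23 left.
Route 5 first at 15: fill all 6 — 17 left.
Route 18/second (13): +11 — 6 left.
Route 28 second at 11: only 6 left, fill 6.
Total = 25×6 + 17×7 + 15×6 + 13×11 + 11×6 = 568.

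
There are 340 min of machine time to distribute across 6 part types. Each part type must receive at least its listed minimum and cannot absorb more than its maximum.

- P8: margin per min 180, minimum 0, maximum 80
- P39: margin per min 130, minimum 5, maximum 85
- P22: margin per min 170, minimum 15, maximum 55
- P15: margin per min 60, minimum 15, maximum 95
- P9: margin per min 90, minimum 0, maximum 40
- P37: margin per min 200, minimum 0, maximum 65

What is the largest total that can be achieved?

Meeting every minimum uses 0+5+15+15+0+0 = 35 min, leaving 305.
Order the part types by margin per min: P37 200 > P8 180 > P22 170 > P39 130 > P9 90 > P15 60.
Give P37 65 more to hit its cap of 65 — 240 left.
P8 takes 80 more to reach its cap of 80 — 160 left.
P22 takes 40 more to reach its cap of 55 — 120 left.
P39 takes 80 more to reach its cap of 85 — 40 left.
Give P9 40 more to hit its cap of 40 — 0 left.
Total = 180×80 + 130×85 + 170×55 + 60×15 + 90×40 + 200×65 = 52300.

52300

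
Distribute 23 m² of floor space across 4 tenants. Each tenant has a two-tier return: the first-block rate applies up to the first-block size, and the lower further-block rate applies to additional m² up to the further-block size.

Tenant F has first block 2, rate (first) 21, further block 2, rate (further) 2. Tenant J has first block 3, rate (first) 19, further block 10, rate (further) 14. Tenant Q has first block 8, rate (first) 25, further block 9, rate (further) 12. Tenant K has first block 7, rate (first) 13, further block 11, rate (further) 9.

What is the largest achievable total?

Order all 8 blocks by rate: Tenant Q/first 25 > Tenant F/first 21 > Tenant J/first 19 > Tenant J/second 14 > Tenant K/first 13 > Tenant Q/second 12 > Tenant K/second 9 > Tenant F/second 2.
Tenant Q/first (25): +8 — 15 left.
Tenant F first at 21: fill all 2 — 13 left.
Tenant J first at 19: fill all 3 — 10 left.
Tenant J second at 14: fill all 10 — 0 left.
Total = 25×8 + 21×2 + 19×3 + 14×10 = 439.

439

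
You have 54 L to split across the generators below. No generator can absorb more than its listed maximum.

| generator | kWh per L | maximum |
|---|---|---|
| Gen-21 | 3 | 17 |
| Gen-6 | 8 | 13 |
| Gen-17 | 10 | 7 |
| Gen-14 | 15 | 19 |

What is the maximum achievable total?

504

Highest kWh per L first: Gen-14 15 > Gen-17 10 > Gen-6 8 > Gen-21 3.
Gen-14: +19 to 19 (cap) → 35 left.
Gen-17 takes 7 to reach its cap of 7 → 28 left.
Gen-6: +13 to 13 (cap) → 15 left.
Only 15 left; Gen-21 takes them to reach 15.
Total = 3×15 + 8×13 + 10×7 + 15×19 = 504.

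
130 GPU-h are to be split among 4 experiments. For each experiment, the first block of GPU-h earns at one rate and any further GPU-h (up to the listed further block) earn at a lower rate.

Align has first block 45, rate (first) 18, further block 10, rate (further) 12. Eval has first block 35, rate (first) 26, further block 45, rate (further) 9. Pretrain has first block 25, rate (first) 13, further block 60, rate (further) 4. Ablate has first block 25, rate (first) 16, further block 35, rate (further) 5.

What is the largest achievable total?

Rank every tier by rate: Eval/first 26 > Align/first 18 > Ablate/first 16 > Pretrain/first 13 > Align/second 12 > Eval/second 9 > Ablate/second 5 > Pretrain/second 4.
Eval/first (26): +35 ; 95 left.
Align first at 18: fill all 45 ; 50 left.
Ablate first at 16: fill all 25 ; 25 left.
Fill Pretrain first block (25 at 13) ; 0 left.
Total = 26×35 + 18×45 + 16×25 + 13×25 = 2445.

2445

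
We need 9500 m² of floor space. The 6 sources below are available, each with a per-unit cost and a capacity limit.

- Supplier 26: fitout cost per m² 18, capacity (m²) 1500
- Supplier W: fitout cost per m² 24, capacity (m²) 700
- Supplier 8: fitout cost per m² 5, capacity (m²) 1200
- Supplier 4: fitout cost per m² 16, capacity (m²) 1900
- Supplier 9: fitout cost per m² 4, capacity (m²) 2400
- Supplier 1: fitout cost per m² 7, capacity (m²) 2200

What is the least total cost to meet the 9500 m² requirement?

Fill from the cheapest source first.
Supplier 9 at 4: take all 2400 m² → 7100 still needed.
Supplier 8 (5): use full 1200 → 5900 m² to go.
Take 2200 from Supplier 1 at 7 → need 3700 more.
Take 1900 from Supplier 4 at 16 → need 1800 more.
Take 1500 from Supplier 26 at 18 → need 300 more.
Supplier W (24): take the remaining 300 → done.
Cost = 2400×4 + 1200×5 + 2200×7 + 1900×16 + 1500×18 + 300×24 = 95600.

95600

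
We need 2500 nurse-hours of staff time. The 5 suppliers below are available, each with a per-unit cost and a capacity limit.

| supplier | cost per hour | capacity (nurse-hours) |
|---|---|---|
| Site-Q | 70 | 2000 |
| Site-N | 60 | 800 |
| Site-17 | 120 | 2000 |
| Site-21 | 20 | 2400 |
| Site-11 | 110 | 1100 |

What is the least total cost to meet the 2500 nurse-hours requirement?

54000

Use suppliers in increasing cost order.
Take 2400 from Site-21 at 20 → need 100 more.
Site-N at 60: take 100 of its 800 → requirement met.
Site-Q, Site-11, Site-17: unused.
Cost = 2400×20 + 100×60 = 54000.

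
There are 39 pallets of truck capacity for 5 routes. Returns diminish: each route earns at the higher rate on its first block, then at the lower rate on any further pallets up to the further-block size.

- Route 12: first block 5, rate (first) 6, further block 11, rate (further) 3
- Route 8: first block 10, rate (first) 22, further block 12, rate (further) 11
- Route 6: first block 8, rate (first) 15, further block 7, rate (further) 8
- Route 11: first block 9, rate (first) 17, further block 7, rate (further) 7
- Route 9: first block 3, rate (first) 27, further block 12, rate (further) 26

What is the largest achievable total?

841

Treat each block as its own option and order by rate: Route 9/first 27 > Route 9/second 26 > Route 8/first 22 > Route 11/first 17 > Route 6/first 15 > Route 8/second 11 > Route 6/second 8 > Route 11/second 7 > Route 12/first 6 > Route 12/second 3.
Route 9/first (27): +3 ; 36 left.
Route 9/second (26): +12 ; 24 left.
Route 8 first at 22: fill all 10 ; 14 left.
Route 11 first at 17: fill all 9 ; 5 left.
5 remain; put them into Route 6 first at 15.
Total = 27×3 + 26×12 + 22×10 + 17×9 + 15×5 = 841.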